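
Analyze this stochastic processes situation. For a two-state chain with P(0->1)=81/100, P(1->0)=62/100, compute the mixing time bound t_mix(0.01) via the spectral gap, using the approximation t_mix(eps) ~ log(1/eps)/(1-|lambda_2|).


lambda_2 = |1 - p01 - p10| = |1 - 0.8100 - 0.6200| = 0.4300
t_mix ~ log(1/eps)/(1 - |lambda_2|)
= log(100)/(1 - 0.4300) = 4.6052/0.5700
= 8.0792

8.0792


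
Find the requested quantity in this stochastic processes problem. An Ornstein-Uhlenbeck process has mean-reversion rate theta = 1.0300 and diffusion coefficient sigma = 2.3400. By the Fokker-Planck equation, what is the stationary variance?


Stationary variance = sigma^2 / (2*theta)
= 2.3400^2 / (2*1.0300)
= 5.4756 / 2.0600
= 2.6581

2.6581


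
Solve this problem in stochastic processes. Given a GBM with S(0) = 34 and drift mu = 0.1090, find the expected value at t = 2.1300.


E[S(t)] = S(0) * exp(mu * t)
= 34 * exp(0.1090 * 2.1300)
= 34 * 1.2613
= 42.8854

42.8854


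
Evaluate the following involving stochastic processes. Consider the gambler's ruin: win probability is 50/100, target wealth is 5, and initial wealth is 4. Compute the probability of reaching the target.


p = 1/2: P(win) = i/N = 4/5
= 0.8000

0.8000


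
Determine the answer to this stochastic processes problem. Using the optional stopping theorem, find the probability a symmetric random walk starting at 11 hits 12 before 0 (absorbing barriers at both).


By optional stopping theorem: E(M at tau) = M(0) = 11
P(hit 12)*12 + P(hit 0)*0 = 11
P(hit 12) = (11 - 0)/(12 - 0) = 11/12 = 0.9167

0.9167


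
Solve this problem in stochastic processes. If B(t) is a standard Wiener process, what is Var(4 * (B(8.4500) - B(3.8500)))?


Var(alpha*(B(t)-B(s))) = alpha^2 * (t-s)
= 4^2 * (8.4500 - 3.8500)
= 16 * 4.6000
= 73.6000

73.6000


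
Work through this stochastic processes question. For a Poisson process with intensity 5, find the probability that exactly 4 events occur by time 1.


P(N(t)=k) = (lambda*t)^k * exp(-lambda*t) / k!
lambda*t = 5
= 5^4 * exp(-5) / 4!
= 625 * 0.0067 / 24
= 0.1755

0.1755


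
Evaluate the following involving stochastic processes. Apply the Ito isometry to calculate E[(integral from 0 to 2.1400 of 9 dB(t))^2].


By Ito isometry: E[(int f dB)^2] = int f^2 dt
= 9^2 * 2.1400
= 81 * 2.1400 = 173.3400

173.3400


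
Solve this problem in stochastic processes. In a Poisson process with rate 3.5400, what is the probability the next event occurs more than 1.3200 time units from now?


P(X > t) = exp(-lambda * t)
= exp(-3.5400 * 1.3200)
= exp(-4.6728) = 0.0093

0.0093


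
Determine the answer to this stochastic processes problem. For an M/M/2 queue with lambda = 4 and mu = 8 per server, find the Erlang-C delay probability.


a = lambda/mu = 0.5000
rho = a/c = 0.2500
Erlang-C formula applied:
C(c,a) = 0.1000

0.1000


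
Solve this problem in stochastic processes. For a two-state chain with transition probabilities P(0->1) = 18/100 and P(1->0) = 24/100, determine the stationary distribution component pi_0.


Stationary distribution: pi_0 = p10/(p01+p10), pi_1 = p01/(p01+p10)
p01 = 0.1800, p10 = 0.2400
pi_0 = 0.5714

0.5714


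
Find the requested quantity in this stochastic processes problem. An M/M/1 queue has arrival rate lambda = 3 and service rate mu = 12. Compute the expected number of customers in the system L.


rho = 3/12 = 0.2500
L = rho/(1-rho)
= 0.2500/0.7500
= 0.3333

0.3333


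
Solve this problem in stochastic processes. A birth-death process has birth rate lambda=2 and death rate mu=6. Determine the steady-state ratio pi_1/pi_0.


For birth-death process, pi_n/pi_0 = (lambda/mu)^n
= (2/6)^1
= 0.3333

0.3333


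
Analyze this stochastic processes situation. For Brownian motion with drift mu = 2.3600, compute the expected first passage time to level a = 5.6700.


Expected first passage time = a/mu
= 5.6700/2.3600
= 2.4025

2.4025


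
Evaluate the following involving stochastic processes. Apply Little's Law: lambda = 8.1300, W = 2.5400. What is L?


Little's Law: L = lambda * W
= 8.1300 * 2.5400
= 20.6502

20.6502


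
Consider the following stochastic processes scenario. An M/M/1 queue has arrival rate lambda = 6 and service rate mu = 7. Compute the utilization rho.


rho = lambda/mu
= 6/7
= 0.8571

0.8571


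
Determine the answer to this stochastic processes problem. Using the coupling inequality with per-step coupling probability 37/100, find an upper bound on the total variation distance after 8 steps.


TV distance bound <= (1-delta)^n
= (1 - 0.3700)^8
= 0.6300^8
= 0.0248

0.0248


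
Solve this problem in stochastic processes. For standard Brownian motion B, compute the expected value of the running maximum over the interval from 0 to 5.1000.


E(max B(s)) = sqrt(2t/pi)
= sqrt(2*5.1000/pi)
= sqrt(3.2468)
= 1.8019

1.8019


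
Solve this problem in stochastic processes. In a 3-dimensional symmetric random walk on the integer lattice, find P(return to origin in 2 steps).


P(return in 2 steps) = P(reverse first step) = 1/(2d)
= 1/6
= 0.1667

0.1667


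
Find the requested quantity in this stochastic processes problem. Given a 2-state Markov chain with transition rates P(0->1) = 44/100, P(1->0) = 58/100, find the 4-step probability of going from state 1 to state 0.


Computing P^4 by matrix multiplication.
P = [[0.5600, 0.4400], [0.5800, 0.4200]]
After raising P to the power 4:
P^4(1,0) = 0.5686

0.5686


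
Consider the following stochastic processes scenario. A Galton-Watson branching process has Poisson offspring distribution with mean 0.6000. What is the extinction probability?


Since mu = 0.6000 <= 1, extinction probability = 1.

1.0000


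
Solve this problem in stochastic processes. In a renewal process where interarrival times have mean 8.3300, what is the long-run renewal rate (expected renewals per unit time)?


Long-run renewal rate = 1/E(X)
= 1/8.3300
= 0.1200

0.1200


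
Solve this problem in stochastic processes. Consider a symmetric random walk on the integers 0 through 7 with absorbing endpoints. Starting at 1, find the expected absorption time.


For symmetric RW on 0,...,N with absorbing barriers, E(i) = i*(N-i)
E(1) = 1 * 6 = 6

6


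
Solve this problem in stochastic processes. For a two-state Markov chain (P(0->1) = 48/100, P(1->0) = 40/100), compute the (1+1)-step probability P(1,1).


P^2 = P^1 * P^1
Computing via matrix multiplication of the transition matrix.
Entry (1,1) of P^2 = 0.5520

0.5520


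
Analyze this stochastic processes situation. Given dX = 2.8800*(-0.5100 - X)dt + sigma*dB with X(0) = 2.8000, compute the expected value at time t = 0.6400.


E[X(t)] = mu + (X(0) - mu)*exp(-theta*t)
= -0.5100 + (2.8000 - -0.5100)*exp(-2.8800*0.6400)
= -0.5100 + 3.3100 * 0.1583
= 0.0140

0.0140


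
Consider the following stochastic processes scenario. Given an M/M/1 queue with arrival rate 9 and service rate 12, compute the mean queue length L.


rho = 9/12 = 0.7500
L = rho/(1-rho)
= 0.7500/0.2500
= 3.0000

3.0000


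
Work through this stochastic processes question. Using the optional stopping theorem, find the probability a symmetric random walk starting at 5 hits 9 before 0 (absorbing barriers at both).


By optional stopping theorem: E(M at tau) = M(0) = 5
P(hit 9)*9 + P(hit 0)*0 = 5
P(hit 9) = (5 - 0)/(9 - 0) = 5/9 = 0.5556

0.5556


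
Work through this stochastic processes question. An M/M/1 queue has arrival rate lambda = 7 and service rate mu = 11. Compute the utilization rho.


rho = lambda/mu
= 7/11
= 0.6364

0.6364


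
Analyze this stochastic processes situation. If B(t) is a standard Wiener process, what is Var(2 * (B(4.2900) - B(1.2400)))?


Var(alpha*(B(t)-B(s))) = alpha^2 * (t-s)
= 2^2 * (4.2900 - 1.2400)
= 4 * 3.0500
= 12.2000

12.2000


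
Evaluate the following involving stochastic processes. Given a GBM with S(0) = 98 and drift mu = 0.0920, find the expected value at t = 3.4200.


E[S(t)] = S(0) * exp(mu * t)
= 98 * exp(0.0920 * 3.4200)
= 98 * 1.3698
= 134.2371

134.2371


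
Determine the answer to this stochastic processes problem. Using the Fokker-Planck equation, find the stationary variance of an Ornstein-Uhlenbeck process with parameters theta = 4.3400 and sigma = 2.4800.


Stationary variance = sigma^2 / (2*theta)
= 2.4800^2 / (2*4.3400)
= 6.1504 / 8.6800
= 0.7086

0.7086


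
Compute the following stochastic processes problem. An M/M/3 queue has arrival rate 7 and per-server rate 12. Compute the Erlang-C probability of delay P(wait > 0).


a = lambda/mu = 0.5833
rho = a/c = 0.1944
Erlang-C formula applied:
C(c,a) = 0.0229

0.0229


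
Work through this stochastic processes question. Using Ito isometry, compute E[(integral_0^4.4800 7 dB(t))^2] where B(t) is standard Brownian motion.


By Ito isometry: E[(int f dB)^2] = int f^2 dt
= 7^2 * 4.4800
= 49 * 4.4800 = 219.5200

219.5200


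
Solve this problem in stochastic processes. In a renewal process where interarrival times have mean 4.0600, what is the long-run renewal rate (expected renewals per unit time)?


Long-run renewal rate = 1/E(X)
= 1/4.0600
= 0.2463

0.2463


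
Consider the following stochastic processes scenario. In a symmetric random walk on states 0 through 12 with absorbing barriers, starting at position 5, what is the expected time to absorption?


For symmetric RW on 0,...,N with absorbing barriers, E(i) = i*(N-i)
E(5) = 5 * 7 = 35

35


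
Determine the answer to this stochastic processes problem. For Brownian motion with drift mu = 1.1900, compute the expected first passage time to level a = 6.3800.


Expected first passage time = a/mu
= 6.3800/1.1900
= 5.3613

5.3613


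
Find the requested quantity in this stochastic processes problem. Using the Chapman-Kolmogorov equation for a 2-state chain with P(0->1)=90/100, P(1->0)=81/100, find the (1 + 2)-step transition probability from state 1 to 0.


P^3 = P^1 * P^2
Computing via matrix multiplication of the transition matrix.
Entry (1,0) of P^3 = 0.6432

0.6432


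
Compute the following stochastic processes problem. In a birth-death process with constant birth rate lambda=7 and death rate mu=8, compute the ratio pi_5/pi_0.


For birth-death process, pi_n/pi_0 = (lambda/mu)^n
= (7/8)^5
= 0.5129

0.5129


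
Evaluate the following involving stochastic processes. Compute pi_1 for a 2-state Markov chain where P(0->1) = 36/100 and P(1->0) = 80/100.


Stationary distribution: pi_0 = p10/(p01+p10), pi_1 = p01/(p01+p10)
p01 = 0.3600, p10 = 0.8000
pi_1 = 0.3103

0.3103


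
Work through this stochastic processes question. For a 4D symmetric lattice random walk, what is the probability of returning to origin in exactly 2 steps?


P(return in 2 steps) = P(reverse first step) = 1/(2d)
= 1/8
= 0.1250

0.1250


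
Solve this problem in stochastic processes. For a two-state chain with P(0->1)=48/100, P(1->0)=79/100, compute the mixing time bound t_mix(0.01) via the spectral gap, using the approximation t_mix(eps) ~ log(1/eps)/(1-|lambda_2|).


lambda_2 = |1 - p01 - p10| = |1 - 0.4800 - 0.7900| = 0.2700
t_mix ~ log(1/eps)/(1 - |lambda_2|)
= log(100)/(1 - 0.2700) = 4.6052/0.7300
= 6.3085

6.3085


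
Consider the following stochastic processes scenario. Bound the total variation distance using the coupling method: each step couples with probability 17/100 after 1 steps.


TV distance bound <= (1-delta)^n
= (1 - 0.1700)^1
= 0.8300^1
= 0.8300

0.8300


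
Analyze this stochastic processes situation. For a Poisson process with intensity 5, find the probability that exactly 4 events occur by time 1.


P(N(t)=k) = (lambda*t)^k * exp(-lambda*t) / k!
lambda*t = 5
= 5^4 * exp(-5) / 4!
= 625 * 0.0067 / 24
= 0.1755

0.1755


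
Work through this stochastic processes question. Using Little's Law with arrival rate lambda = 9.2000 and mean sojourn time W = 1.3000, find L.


Little's Law: L = lambda * W
= 9.2000 * 1.3000
= 11.9600

11.9600


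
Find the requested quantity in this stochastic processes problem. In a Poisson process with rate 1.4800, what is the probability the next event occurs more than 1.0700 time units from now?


P(X > t) = exp(-lambda * t)
= exp(-1.4800 * 1.0700)
= exp(-1.5836) = 0.2052

0.2052


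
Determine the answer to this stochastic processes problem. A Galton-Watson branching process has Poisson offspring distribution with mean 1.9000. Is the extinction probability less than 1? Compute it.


Since mu = 1.9000 > 1, extinction prob q < 1.
Solve s = exp(mu*(s-1)) iteratively.
q = 0.2328

0.2328


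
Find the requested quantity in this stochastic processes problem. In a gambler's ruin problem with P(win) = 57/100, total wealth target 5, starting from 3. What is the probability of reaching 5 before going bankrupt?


Gambler's ruin formula:
r = q/p = 0.4300/0.5700 = 0.7544
P(win) = (1 - r^i)/(1 - r^N)
= (1 - 0.7544^3)/(1 - 0.7544^5)
= 0.7552

0.7552


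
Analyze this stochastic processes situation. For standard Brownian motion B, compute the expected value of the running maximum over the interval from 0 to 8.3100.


E(max B(s)) = sqrt(2t/pi)
= sqrt(2*8.3100/pi)
= sqrt(5.2903)
= 2.3001

2.3001


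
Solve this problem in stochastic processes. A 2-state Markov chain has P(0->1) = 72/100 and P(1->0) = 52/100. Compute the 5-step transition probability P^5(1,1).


Computing P^5 by matrix multiplication.
P = [[0.2800, 0.7200], [0.5200, 0.4800]]
After raising P to the power 5:
P^5(1,1) = 0.5803

0.5803


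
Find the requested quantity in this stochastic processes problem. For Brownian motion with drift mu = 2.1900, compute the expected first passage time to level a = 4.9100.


Expected first passage time = a/mu
= 4.9100/2.1900
= 2.2420

2.2420


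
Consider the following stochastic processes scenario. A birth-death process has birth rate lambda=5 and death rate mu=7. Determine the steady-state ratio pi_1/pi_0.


For birth-death process, pi_n/pi_0 = (lambda/mu)^n
= (5/7)^1
= 0.7143

0.7143


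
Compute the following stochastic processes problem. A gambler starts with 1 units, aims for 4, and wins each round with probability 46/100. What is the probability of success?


Gambler's ruin formula:
r = q/p = 0.5400/0.4600 = 1.1739
P(win) = (1 - r^i)/(1 - r^N)
= (1 - 1.1739^1)/(1 - 1.1739^4)
= 0.1934

0.1934


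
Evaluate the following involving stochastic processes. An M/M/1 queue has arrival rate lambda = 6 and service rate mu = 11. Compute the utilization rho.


rho = lambda/mu
= 6/11
= 0.5455

0.5455


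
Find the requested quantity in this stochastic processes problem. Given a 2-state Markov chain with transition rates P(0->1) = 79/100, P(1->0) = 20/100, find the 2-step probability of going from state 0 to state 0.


Computing P^2 by matrix multiplication.
P = [[0.2100, 0.7900], [0.2000, 0.8000]]
After raising P to the power 2:
P^2(0,0) = 0.2021

0.2021


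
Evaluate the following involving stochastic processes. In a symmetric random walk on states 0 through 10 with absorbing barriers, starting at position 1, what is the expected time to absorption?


For symmetric RW on 0,...,N with absorbing barriers, E(i) = i*(N-i)
E(1) = 1 * 9 = 9

9


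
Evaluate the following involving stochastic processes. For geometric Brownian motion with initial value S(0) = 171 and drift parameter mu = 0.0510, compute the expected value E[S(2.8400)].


E[S(t)] = S(0) * exp(mu * t)
= 171 * exp(0.0510 * 2.8400)
= 171 * 1.1559
= 197.6511

197.6511


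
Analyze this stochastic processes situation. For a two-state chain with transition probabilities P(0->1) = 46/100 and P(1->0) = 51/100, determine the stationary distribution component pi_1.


Stationary distribution: pi_0 = p10/(p01+p10), pi_1 = p01/(p01+p10)
p01 = 0.4600, p10 = 0.5100
pi_1 = 0.4742

0.4742


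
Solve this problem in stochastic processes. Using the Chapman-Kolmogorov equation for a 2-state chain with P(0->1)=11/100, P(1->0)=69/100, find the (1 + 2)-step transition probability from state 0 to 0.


P^3 = P^1 * P^2
Computing via matrix multiplication of the transition matrix.
Entry (0,0) of P^3 = 0.8636

0.8636


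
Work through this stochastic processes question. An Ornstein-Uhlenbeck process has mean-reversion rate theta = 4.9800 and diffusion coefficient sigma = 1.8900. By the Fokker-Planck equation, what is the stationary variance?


Stationary variance = sigma^2 / (2*theta)
= 1.8900^2 / (2*4.9800)
= 3.5721 / 9.9600
= 0.3586

0.3586


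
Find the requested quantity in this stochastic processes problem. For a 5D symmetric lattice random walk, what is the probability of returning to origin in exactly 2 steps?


P(return in 2 steps) = P(reverse first step) = 1/(2d)
= 1/10
= 0.1000

0.1000


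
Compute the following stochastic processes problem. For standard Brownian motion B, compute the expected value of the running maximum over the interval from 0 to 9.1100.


E(max B(s)) = sqrt(2t/pi)
= sqrt(2*9.1100/pi)
= sqrt(5.7996)
= 2.4082

2.4082


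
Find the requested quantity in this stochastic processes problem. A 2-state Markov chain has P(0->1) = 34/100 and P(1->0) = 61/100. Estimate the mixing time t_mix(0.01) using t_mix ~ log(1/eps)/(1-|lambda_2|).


lambda_2 = |1 - p01 - p10| = |1 - 0.3400 - 0.6100| = 0.0500
t_mix ~ log(1/eps)/(1 - |lambda_2|)
= log(100)/(1 - 0.0500) = 4.6052/0.9500
= 4.8475

4.8475


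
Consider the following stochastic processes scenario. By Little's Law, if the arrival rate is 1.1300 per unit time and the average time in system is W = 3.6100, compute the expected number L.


Little's Law: L = lambda * W
= 1.1300 * 3.6100
= 4.0793

4.0793


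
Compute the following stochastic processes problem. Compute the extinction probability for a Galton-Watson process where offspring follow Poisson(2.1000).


Since mu = 2.1000 > 1, extinction prob q < 1.
Solve s = exp(mu*(s-1)) iteratively.
q = 0.1779

0.1779


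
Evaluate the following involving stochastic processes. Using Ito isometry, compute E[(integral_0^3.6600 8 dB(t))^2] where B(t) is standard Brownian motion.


By Ito isometry: E[(int f dB)^2] = int f^2 dt
= 8^2 * 3.6600
= 64 * 3.6600 = 234.2400

234.2400


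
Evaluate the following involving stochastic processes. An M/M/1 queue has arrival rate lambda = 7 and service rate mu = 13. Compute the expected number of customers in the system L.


rho = 7/13 = 0.5385
L = rho/(1-rho)
= 0.5385/0.4615
= 1.1667

1.1667


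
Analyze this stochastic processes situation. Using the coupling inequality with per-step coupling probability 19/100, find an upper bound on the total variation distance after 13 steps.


TV distance bound <= (1-delta)^n
= (1 - 0.1900)^13
= 0.8100^13
= 0.0646

0.0646


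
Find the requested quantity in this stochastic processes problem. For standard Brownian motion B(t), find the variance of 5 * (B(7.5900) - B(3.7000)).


Var(alpha*(B(t)-B(s))) = alpha^2 * (t-s)
= 5^2 * (7.5900 - 3.7000)
= 25 * 3.8900
= 97.2500

97.2500


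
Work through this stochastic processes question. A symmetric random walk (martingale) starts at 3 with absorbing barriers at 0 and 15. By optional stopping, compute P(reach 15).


By optional stopping theorem: E(M at tau) = M(0) = 3
P(hit 15)*15 + P(hit 0)*0 = 3
P(hit 15) = (3 - 0)/(15 - 0) = 1/5 = 0.2000

0.2000


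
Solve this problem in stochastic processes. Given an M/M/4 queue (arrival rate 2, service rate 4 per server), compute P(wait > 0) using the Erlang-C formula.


a = lambda/mu = 0.5000
rho = a/c = 0.1250
Erlang-C formula applied:
C(c,a) = 0.0018

0.0018


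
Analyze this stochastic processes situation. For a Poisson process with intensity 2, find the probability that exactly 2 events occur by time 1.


P(N(t)=k) = (lambda*t)^k * exp(-lambda*t) / k!
lambda*t = 2
= 2^2 * exp(-2) / 2!
= 4 * 0.1353 / 2
= 0.2707

0.2707


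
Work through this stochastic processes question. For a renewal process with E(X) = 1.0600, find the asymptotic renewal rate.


Long-run renewal rate = 1/E(X)
= 1/1.0600
= 0.9434

0.9434


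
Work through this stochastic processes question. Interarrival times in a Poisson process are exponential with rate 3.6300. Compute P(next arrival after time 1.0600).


P(X > t) = exp(-lambda * t)
= exp(-3.6300 * 1.0600)
= exp(-3.8478) = 0.0213

0.0213


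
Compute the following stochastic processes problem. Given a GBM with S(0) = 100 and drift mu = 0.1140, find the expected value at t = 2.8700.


E[S(t)] = S(0) * exp(mu * t)
= 100 * exp(0.1140 * 2.8700)
= 100 * 1.3871
= 138.7051

138.7051


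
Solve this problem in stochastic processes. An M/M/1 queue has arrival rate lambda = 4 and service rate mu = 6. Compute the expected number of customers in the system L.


rho = 4/6 = 0.6667
L = rho/(1-rho)
= 0.6667/0.3333
= 2.0000

2.0000


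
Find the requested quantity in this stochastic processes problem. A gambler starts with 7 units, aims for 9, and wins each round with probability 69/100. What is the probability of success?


Gambler's ruin formula:
r = q/p = 0.3100/0.6900 = 0.4493
P(win) = (1 - r^i)/(1 - r^N)
= (1 - 0.4493^7)/(1 - 0.4493^9)
= 0.9970

0.9970


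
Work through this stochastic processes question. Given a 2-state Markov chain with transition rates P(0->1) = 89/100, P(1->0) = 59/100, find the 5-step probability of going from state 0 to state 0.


Computing P^5 by matrix multiplication.
P = [[0.1100, 0.8900], [0.5900, 0.4100]]
After raising P to the power 5:
P^5(0,0) = 0.3833

0.3833


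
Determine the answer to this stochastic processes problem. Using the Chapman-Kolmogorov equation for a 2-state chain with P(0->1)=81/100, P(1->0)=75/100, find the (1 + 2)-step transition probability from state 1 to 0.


P^3 = P^1 * P^2
Computing via matrix multiplication of the transition matrix.
Entry (1,0) of P^3 = 0.5652

0.5652


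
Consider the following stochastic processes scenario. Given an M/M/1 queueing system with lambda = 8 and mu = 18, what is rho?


rho = lambda/mu
= 8/18
= 0.4444

0.4444


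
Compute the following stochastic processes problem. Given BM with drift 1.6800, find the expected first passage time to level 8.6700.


Expected first passage time = a/mu
= 8.6700/1.6800
= 5.1607

5.1607


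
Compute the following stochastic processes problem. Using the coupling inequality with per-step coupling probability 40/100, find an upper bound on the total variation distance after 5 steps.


TV distance bound <= (1-delta)^n
= (1 - 0.4000)^5
= 0.6000^5
= 0.0778

0.0778


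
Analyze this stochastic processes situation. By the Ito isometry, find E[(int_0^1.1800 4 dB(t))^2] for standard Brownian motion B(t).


By Ito isometry: E[(int f dB)^2] = int f^2 dt
= 4^2 * 1.1800
= 16 * 1.1800 = 18.8800

18.8800


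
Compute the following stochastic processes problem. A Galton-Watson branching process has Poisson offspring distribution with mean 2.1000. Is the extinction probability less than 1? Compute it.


Since mu = 2.1000 > 1, extinction prob q < 1.
Solve s = exp(mu*(s-1)) iteratively.
q = 0.1779

0.1779


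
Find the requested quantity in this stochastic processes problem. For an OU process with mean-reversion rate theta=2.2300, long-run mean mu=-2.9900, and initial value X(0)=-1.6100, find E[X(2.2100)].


E[X(t)] = mu + (X(0) - mu)*exp(-theta*t)
= -2.9900 + (-1.6100 - -2.9900)*exp(-2.2300*2.2100)
= -2.9900 + 1.3800 * 0.0072
= -2.9800

-2.9800


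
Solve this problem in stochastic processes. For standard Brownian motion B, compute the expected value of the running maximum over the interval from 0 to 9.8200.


E(max B(s)) = sqrt(2t/pi)
= sqrt(2*9.8200/pi)
= sqrt(6.2516)
= 2.5003

2.5003


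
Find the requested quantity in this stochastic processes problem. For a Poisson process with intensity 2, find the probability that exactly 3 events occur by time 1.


P(N(t)=k) = (lambda*t)^k * exp(-lambda*t) / k!
lambda*t = 2
= 2^3 * exp(-2) / 3!
= 8 * 0.1353 / 6
= 0.1804

0.1804


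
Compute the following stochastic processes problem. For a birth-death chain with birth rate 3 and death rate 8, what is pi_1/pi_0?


For birth-death process, pi_n/pi_0 = (lambda/mu)^n
= (3/8)^1
= 0.3750

0.3750


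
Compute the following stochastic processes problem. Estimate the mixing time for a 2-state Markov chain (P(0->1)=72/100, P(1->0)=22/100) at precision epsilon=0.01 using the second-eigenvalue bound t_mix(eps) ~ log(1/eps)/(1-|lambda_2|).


lambda_2 = |1 - p01 - p10| = |1 - 0.7200 - 0.2200| = 0.0600
t_mix ~ log(1/eps)/(1 - |lambda_2|)
= log(100)/(1 - 0.0600) = 4.6052/0.9400
= 4.8991

4.8991


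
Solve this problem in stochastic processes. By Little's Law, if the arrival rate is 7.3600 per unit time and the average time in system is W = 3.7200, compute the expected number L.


Little's Law: L = lambda * W
= 7.3600 * 3.7200
= 27.3792

27.3792


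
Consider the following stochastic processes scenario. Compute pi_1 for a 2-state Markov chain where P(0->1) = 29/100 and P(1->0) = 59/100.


Stationary distribution: pi_0 = p10/(p01+p10), pi_1 = p01/(p01+p10)
p01 = 0.2900, p10 = 0.5900
pi_1 = 0.3295

0.3295


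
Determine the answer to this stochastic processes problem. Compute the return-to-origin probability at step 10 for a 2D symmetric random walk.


P = C(10,5)^2 / 4^10
= 252^2 / 1048576
= 63504 / 1048576
= 0.0606

0.0606


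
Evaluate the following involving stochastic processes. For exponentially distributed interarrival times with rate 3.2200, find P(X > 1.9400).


P(X > t) = exp(-lambda * t)
= exp(-3.2200 * 1.9400)
= exp(-6.2468) = 0.0019

0.0019


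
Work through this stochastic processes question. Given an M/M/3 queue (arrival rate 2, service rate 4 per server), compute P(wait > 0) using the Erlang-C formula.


a = lambda/mu = 0.5000
rho = a/c = 0.1667
Erlang-C formula applied:
C(c,a) = 0.0152

0.0152


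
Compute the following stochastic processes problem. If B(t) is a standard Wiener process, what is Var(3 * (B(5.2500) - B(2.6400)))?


Var(alpha*(B(t)-B(s))) = alpha^2 * (t-s)
= 3^2 * (5.2500 - 2.6400)
= 9 * 2.6100
= 23.4900

23.4900


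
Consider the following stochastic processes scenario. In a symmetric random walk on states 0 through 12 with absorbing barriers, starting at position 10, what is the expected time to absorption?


For symmetric RW on 0,...,N with absorbing barriers, E(i) = i*(N-i)
E(10) = 10 * 2 = 20

20


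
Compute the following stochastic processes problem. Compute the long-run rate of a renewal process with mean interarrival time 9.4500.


Long-run renewal rate = 1/E(X)
= 1/9.4500
= 0.1058

0.1058


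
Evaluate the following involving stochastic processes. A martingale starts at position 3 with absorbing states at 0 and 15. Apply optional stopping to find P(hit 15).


By optional stopping theorem: E(M at tau) = M(0) = 3
P(hit 15)*15 + P(hit 0)*0 = 3
P(hit 15) = (3 - 0)/(15 - 0) = 1/5 = 0.2000

0.2000


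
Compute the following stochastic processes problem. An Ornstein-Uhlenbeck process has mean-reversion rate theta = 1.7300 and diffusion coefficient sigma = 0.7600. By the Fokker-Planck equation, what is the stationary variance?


Stationary variance = sigma^2 / (2*theta)
= 0.7600^2 / (2*1.7300)
= 0.5776 / 3.4600
= 0.1669

0.1669


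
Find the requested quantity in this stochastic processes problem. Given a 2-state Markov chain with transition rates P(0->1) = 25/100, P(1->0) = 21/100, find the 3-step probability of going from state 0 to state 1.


Computing P^3 by matrix multiplication.
P = [[0.7500, 0.2500], [0.2100, 0.7900]]
After raising P to the power 3:
P^3(0,1) = 0.4579

0.4579


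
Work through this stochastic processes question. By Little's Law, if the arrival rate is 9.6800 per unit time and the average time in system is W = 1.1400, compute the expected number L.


Little's Law: L = lambda * W
= 9.6800 * 1.1400
= 11.0352

11.0352


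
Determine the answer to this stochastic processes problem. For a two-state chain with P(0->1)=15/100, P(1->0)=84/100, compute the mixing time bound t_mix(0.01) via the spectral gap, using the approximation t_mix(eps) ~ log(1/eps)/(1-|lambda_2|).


lambda_2 = |1 - p01 - p10| = |1 - 0.1500 - 0.8400| = 0.0100
t_mix ~ log(1/eps)/(1 - |lambda_2|)
= log(100)/(1 - 0.0100) = 4.6052/0.9900
= 4.6517

4.6517


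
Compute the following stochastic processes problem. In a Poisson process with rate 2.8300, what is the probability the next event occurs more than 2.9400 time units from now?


P(X > t) = exp(-lambda * t)
= exp(-2.8300 * 2.9400)
= exp(-8.3202) = 2.4355e-04

2.4355e-04


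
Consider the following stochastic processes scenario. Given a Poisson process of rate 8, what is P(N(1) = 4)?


P(N(t)=k) = (lambda*t)^k * exp(-lambda*t) / k!
lambda*t = 8
= 8^4 * exp(-8) / 4!
= 4096 * 3.3546e-04 / 24
= 0.0573

0.0573


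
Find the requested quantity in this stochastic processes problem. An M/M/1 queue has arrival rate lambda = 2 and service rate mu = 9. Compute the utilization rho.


rho = lambda/mu
= 2/9
= 0.2222

0.2222


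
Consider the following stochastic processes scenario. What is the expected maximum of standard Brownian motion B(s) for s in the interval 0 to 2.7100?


E(max B(s)) = sqrt(2t/pi)
= sqrt(2*2.7100/pi)
= sqrt(1.7252)
= 1.3135

1.3135


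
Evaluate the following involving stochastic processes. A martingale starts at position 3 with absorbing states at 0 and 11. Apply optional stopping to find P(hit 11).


By optional stopping theorem: E(M at tau) = M(0) = 3
P(hit 11)*11 + P(hit 0)*0 = 3
P(hit 11) = (3 - 0)/(11 - 0) = 3/11 = 0.2727

0.2727


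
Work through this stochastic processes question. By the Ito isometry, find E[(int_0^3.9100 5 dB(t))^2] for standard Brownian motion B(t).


By Ito isometry: E[(int f dB)^2] = int f^2 dt
= 5^2 * 3.9100
= 25 * 3.9100 = 97.7500

97.7500


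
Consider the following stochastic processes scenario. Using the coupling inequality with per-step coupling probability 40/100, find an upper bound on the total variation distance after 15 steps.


TV distance bound <= (1-delta)^n
= (1 - 0.4000)^15
= 0.6000^15
= 4.7018e-04

4.7018e-04


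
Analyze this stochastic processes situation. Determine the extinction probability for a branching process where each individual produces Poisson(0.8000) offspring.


Since mu = 0.8000 <= 1, extinction probability = 1.

1.0000


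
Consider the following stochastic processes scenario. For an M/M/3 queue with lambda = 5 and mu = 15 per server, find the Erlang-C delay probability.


a = lambda/mu = 0.3333
rho = a/c = 0.1111
Erlang-C formula applied:
C(c,a) = 0.0050

0.0050


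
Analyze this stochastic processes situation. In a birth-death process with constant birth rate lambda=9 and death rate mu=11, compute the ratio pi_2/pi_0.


For birth-death process, pi_n/pi_0 = (lambda/mu)^n
= (9/11)^2
= 0.6694

0.6694


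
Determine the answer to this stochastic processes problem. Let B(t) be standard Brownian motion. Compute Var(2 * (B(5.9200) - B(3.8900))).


Var(alpha*(B(t)-B(s))) = alpha^2 * (t-s)
= 2^2 * (5.9200 - 3.8900)
= 4 * 2.0300
= 8.1200

8.1200


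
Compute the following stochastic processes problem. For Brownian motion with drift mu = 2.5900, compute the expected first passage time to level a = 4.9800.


Expected first passage time = a/mu
= 4.9800/2.5900
= 1.9228

1.9228


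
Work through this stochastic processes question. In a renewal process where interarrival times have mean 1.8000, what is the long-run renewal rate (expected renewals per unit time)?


Long-run renewal rate = 1/E(X)
= 1/1.8000
= 0.5556

0.5556


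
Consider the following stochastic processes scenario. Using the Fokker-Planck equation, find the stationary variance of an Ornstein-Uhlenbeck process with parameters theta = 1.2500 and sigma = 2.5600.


Stationary variance = sigma^2 / (2*theta)
= 2.5600^2 / (2*1.2500)
= 6.5536 / 2.5000
= 2.6214

2.6214


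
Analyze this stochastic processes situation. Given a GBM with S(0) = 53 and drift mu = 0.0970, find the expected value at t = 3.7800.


E[S(t)] = S(0) * exp(mu * t)
= 53 * exp(0.0970 * 3.7800)
= 53 * 1.4429
= 76.4741

76.4741


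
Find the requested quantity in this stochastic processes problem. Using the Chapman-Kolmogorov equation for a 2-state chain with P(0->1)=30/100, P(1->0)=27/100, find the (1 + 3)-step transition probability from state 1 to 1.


P^4 = P^1 * P^3
Computing via matrix multiplication of the transition matrix.
Entry (1,1) of P^4 = 0.5425

0.5425


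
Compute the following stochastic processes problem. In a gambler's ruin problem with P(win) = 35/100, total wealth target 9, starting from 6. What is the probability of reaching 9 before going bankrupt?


Gambler's ruin formula:
r = q/p = 0.6500/0.3500 = 1.8571
P(win) = (1 - r^i)/(1 - r^N)
= (1 - 1.8571^6)/(1 - 1.8571^9)
= 0.1529

0.1529


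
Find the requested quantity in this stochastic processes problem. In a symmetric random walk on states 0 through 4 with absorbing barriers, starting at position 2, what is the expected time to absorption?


For symmetric RW on 0,...,N with absorbing barriers, E(i) = i*(N-i)
E(2) = 2 * 2 = 4

4


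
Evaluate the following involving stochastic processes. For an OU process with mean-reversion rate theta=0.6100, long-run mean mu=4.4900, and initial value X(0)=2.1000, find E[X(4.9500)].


E[X(t)] = mu + (X(0) - mu)*exp(-theta*t)
= 4.4900 + (2.1000 - 4.4900)*exp(-0.6100*4.9500)
= 4.4900 + -2.3900 * 0.0488
= 4.3733

4.3733


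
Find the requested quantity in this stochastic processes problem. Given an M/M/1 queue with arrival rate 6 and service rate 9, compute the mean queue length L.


rho = 6/9 = 0.6667
L = rho/(1-rho)
= 0.6667/0.3333
= 2.0000

2.0000


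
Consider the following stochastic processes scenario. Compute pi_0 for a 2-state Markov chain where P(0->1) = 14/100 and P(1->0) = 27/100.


Stationary distribution: pi_0 = p10/(p01+p10), pi_1 = p01/(p01+p10)
p01 = 0.1400, p10 = 0.2700
pi_0 = 0.6585

0.6585


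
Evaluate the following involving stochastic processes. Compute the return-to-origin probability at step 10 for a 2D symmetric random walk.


P = C(10,5)^2 / 4^10
= 252^2 / 1048576
= 63504 / 1048576
= 0.0606

0.0606


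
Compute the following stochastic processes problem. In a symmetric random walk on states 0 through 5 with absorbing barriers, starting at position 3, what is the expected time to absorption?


For symmetric RW on 0,...,N with absorbing barriers, E(i) = i*(N-i)
E(3) = 3 * 2 = 6

6


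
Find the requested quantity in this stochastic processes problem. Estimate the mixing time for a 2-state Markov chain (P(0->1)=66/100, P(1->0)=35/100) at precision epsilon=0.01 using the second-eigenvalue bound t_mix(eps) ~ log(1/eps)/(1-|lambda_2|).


lambda_2 = |1 - p01 - p10| = |1 - 0.6600 - 0.3500| = 0.0100
t_mix ~ log(1/eps)/(1 - |lambda_2|)
= log(100)/(1 - 0.0100) = 4.6052/0.9900
= 4.6517

4.6517


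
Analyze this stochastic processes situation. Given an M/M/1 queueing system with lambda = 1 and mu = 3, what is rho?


rho = lambda/mu
= 1/3
= 0.3333

0.3333


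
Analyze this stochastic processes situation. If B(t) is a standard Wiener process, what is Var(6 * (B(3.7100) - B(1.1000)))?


Var(alpha*(B(t)-B(s))) = alpha^2 * (t-s)
= 6^2 * (3.7100 - 1.1000)
= 36 * 2.6100
= 93.9600

93.9600


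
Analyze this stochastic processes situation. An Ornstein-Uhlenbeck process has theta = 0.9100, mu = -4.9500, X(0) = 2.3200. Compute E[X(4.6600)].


E[X(t)] = mu + (X(0) - mu)*exp(-theta*t)
= -4.9500 + (2.3200 - -4.9500)*exp(-0.9100*4.6600)
= -4.9500 + 7.2700 * 0.0144
= -4.8453

-4.8453


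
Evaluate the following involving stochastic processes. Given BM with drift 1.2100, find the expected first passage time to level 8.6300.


Expected first passage time = a/mu
= 8.6300/1.2100
= 7.1322

7.1322


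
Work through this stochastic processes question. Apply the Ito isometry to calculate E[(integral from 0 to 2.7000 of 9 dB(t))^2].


By Ito isometry: E[(int f dB)^2] = int f^2 dt
= 9^2 * 2.7000
= 81 * 2.7000 = 218.7000

218.7000


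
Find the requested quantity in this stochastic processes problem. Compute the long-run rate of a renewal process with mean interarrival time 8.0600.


Long-run renewal rate = 1/E(X)
= 1/8.0600
= 0.1241

0.1241


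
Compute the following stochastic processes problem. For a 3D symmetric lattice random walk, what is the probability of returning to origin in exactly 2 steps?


P(return in 2 steps) = P(reverse first step) = 1/(2d)
= 1/6
= 0.1667

0.1667


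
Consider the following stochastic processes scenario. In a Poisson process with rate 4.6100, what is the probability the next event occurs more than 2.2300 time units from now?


P(X > t) = exp(-lambda * t)
= exp(-4.6100 * 2.2300)
= exp(-10.2803) = 3.4302e-05

3.4302e-05


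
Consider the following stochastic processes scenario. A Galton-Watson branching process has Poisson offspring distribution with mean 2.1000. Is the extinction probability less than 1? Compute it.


Since mu = 2.1000 > 1, extinction prob q < 1.
Solve s = exp(mu*(s-1)) iteratively.
q = 0.1779

0.1779


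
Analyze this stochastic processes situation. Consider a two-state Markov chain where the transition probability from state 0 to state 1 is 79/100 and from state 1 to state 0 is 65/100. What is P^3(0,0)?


Computing P^3 by matrix multiplication.
P = [[0.2100, 0.7900], [0.6500, 0.3500]]
After raising P to the power 3:
P^3(0,0) = 0.4047

0.4047


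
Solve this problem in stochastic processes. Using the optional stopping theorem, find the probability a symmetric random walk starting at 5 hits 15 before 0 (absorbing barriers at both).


By optional stopping theorem: E(M at tau) = M(0) = 5
P(hit 15)*15 + P(hit 0)*0 = 5
P(hit 15) = (5 - 0)/(15 - 0) = 1/3 = 0.3333

0.3333


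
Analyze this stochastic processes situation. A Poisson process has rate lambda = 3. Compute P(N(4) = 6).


P(N(t)=k) = (lambda*t)^k * exp(-lambda*t) / k!
lambda*t = 12
= 12^6 * exp(-12) / 6!
= 2985984 * 6.1442e-06 / 720
= 0.0255

0.0255


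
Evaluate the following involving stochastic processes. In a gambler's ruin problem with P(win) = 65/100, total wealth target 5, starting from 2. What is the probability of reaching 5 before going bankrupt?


Gambler's ruin formula:
r = q/p = 0.3500/0.6500 = 0.5385
P(win) = (1 - r^i)/(1 - r^N)
= (1 - 0.5385^2)/(1 - 0.5385^5)
= 0.7437

0.7437


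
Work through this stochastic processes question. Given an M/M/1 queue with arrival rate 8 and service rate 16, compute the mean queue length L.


rho = 8/16 = 0.5000
L = rho/(1-rho)
= 0.5000/0.5000
= 1.0000

1.0000


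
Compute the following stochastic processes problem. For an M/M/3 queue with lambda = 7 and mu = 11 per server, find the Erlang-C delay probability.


a = lambda/mu = 0.6364
rho = a/c = 0.2121
Erlang-C formula applied:
C(c,a) = 0.0288

0.0288


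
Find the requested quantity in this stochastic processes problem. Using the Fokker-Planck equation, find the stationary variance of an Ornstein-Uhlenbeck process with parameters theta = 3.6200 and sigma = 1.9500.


Stationary variance = sigma^2 / (2*theta)
= 1.9500^2 / (2*3.6200)
= 3.8025 / 7.2400
= 0.5252

0.5252


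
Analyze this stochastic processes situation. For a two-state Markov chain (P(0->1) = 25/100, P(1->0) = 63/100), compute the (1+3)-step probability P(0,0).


P^4 = P^1 * P^3
Computing via matrix multiplication of the transition matrix.
Entry (0,0) of P^4 = 0.7160

0.7160


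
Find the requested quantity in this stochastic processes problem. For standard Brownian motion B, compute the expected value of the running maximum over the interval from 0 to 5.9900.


E(max B(s)) = sqrt(2t/pi)
= sqrt(2*5.9900/pi)
= sqrt(3.8134)
= 1.9528

1.9528


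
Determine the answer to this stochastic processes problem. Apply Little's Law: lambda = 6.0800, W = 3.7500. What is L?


Little's Law: L = lambda * W
= 6.0800 * 3.7500
= 22.8000

22.8000
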